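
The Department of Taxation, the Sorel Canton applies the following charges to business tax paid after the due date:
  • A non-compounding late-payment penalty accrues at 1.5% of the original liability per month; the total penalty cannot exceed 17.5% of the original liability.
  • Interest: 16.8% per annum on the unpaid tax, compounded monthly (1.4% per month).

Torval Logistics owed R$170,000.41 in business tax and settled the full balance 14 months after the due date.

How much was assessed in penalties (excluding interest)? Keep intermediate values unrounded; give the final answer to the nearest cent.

Penalty (uncapped): 14 × 1.5% × R$170,000.41 = R$35,700.09…; cap = 17.5% × R$170,000.41 = R$29,750.07… → penalty = R$29,750.07…

R$29,750.07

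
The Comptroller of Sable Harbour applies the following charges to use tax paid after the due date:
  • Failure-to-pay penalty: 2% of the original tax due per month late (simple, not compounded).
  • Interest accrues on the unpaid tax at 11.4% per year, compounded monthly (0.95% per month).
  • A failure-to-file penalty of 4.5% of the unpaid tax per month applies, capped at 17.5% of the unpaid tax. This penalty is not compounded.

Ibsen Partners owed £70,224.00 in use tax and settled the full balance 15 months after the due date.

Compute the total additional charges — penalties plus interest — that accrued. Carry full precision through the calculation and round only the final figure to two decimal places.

Failure-to-file: 15 × 4.5% × £70,224.00 = £47,401.20, capped at 17.5% × £70,224.00 = £12,289.20
Failure-to-pay penalty: 15 × 2% × £70,224.00 = £21,067.20
Interest: £70,224.00 × ((1 + 0.0095)^15 − 1) = £70,224.00 × 0.1523777… = £10,700.5723…
Penalties + interest = £33,356.4000 + £10,700.5723… = £44,056.97

£44,056.97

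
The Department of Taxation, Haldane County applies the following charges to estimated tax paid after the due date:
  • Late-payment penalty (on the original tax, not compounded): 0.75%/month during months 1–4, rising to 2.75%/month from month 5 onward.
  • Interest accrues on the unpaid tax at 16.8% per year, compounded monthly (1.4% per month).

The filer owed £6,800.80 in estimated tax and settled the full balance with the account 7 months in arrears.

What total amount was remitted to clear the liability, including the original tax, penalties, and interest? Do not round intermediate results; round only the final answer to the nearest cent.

£8,261.02

Penalty, months 1–4: 4 × 0.75% × £6,800.80 = £204.02…
Penalty, months 5–7: 3 × 2.75% × £6,800.80 = £561.07…
Interest: £6,800.80 × ((1 + 0.014)^7 − 1) = £6,800.80 × 0.1022134… = £695.1329…
Total = £6,800.80 + £765.0900 + £695.1329… = £8,261.02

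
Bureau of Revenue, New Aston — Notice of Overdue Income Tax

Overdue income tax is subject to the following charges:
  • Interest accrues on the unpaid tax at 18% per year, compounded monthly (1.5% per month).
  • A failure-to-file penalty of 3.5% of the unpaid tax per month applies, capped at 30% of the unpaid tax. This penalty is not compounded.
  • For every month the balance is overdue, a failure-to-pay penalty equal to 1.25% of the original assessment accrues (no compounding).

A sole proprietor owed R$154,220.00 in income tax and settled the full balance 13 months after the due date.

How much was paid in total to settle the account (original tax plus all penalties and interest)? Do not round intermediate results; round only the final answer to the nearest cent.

R$258,480.81

Failure-to-file: 13 × 3.5% × R$154,220.00 = R$70,170.10, capped at 30% × R$154,220.00 = R$46,266.00
Failure-to-pay penalty = 1.25% × R$154,220.00 × 13 mo = R$25,060.75
Interest: R$154,220.00 × ((1 + 0.015)^13 − 1) = R$154,220.00 × 0.2135524… = R$32,934.0579…
Total = R$154,220.00 + R$71,326.7500 + R$32,934.0579… = R$258,480.81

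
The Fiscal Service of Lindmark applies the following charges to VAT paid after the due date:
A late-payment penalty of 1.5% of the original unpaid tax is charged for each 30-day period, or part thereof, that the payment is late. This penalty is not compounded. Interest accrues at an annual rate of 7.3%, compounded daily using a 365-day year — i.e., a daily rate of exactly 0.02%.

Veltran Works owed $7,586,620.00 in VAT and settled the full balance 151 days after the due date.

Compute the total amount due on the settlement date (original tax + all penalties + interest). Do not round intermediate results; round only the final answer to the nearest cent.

Penalty periods: ⌈151/30⌉ = 6; penalty = 6 × 1.5% × $7,586,620.00 = $682,795.80
Interest: $7,586,620.00 × ((1 + 0.0002)^151 − 1) = $7,586,620.00 × 0.03065753… = $232,587.0552…
Total = $7,586,620.00 + $682,795.8000 + $232,587.0552… = $8,502,002.86

$8,502,002.86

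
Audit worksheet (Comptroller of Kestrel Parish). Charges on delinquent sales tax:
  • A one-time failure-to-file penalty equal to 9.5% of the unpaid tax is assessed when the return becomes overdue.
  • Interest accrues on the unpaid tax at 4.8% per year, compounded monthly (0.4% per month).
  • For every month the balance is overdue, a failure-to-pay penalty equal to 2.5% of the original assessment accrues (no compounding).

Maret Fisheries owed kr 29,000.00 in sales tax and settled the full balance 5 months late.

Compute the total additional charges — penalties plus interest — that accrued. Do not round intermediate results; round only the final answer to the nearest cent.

Failure-to-file penalty: 9.5% × kr 29,000.00 = kr 2,755.00
Failure-to-pay penalty: 5 × 2.5% × kr 29,000.00 = kr 3,625.00
Interest: kr 29,000.00 × ((1 + 0.004)^5 − 1) = kr 29,000.00 × 0.0201606… = kr 584.6586…
Penalties + interest = kr 6,380.0000 + kr 584.6586… = kr 6,964.66

kr 6,964.66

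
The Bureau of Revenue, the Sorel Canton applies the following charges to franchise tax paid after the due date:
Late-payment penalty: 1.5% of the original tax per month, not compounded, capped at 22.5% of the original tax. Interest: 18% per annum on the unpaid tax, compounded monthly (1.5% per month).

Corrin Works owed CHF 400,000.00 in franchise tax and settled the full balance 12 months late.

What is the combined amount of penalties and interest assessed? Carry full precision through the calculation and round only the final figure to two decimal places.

CHF 150,247.27

Penalty: 12 × 1.5% × CHF 400,000.00 = CHF 72,000.00 (below the 22.5% cap of CHF 90,000.00)
Interest: CHF 400,000.00 × ((1 + 0.015)^12 − 1) = CHF 400,000.00 × 0.1956182… = CHF 78,247.2686…
Penalties + interest = CHF 72,000.0000 + CHF 78,247.2686… = CHF 150,247.27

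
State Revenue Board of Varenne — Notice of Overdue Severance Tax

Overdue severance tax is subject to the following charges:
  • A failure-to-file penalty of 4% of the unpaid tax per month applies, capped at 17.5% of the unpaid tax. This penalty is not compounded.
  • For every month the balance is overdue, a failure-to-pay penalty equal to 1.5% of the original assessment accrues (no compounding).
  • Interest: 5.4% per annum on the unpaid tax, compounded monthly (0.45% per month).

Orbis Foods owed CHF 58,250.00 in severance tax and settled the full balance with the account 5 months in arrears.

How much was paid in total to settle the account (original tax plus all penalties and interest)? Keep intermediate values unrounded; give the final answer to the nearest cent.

Failure-to-file: 5 × 4% × CHF 58,250.00 = CHF 11,650.00, capped at 17.5% × CHF 58,250.00 = CHF 10,193.75
Failure-to-pay penalty: 5 × 1.5% × CHF 58,250.00 = CHF 4,368.75
Interest: CHF 58,250.00 × ((1 + 0.0045)^5 − 1) = CHF 58,250.00 × 0.0227034… = CHF 1,322.4738…
Total = CHF 58,250.00 + CHF 14,562.5000 + CHF 1,322.4738… = CHF 74,134.97

CHF 74,134.97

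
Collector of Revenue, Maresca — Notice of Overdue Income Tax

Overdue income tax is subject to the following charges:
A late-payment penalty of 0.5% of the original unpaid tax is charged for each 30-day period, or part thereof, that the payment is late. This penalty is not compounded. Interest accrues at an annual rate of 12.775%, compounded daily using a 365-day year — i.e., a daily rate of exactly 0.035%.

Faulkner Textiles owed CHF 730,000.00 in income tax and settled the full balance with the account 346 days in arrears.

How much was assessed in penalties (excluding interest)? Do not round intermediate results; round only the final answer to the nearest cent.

CHF 43,800.00

Penalty periods: ⌈346/30⌉ = 12; penalty = 12 × 0.5% × CHF 730,000.00 = CHF 43,800.00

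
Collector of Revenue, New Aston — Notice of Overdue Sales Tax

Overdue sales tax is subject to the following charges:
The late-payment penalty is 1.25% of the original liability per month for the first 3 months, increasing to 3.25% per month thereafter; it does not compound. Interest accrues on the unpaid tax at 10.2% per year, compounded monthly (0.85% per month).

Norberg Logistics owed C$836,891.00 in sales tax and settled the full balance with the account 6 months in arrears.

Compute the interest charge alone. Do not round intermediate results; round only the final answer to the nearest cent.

C$43,598.77

Interest: C$836,891.00 × ((1 + 0.0085)^6 − 1) = C$836,891.00 × 0.0520961… = C$43,598.7665…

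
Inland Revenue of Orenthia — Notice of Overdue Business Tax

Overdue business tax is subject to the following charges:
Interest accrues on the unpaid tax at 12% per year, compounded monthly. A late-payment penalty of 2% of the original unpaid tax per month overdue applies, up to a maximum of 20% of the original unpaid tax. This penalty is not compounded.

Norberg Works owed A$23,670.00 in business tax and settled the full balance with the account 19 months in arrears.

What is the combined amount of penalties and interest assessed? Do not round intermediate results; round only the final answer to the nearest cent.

A$9,659.94

Penalty (uncapped): 19 × 2% × A$23,670.00 = A$8,994.60; cap = 20% × A$23,670.00 = A$4,734.00 → penalty = A$4,734.00
Interest (12%/yr ÷ 12 = 1%/month): A$23,670.00 × ((1 + 0.01)^19 − 1) = A$4,925.9389…
Penalties + interest = A$4,734.0000 + A$4,925.9389… = A$9,659.94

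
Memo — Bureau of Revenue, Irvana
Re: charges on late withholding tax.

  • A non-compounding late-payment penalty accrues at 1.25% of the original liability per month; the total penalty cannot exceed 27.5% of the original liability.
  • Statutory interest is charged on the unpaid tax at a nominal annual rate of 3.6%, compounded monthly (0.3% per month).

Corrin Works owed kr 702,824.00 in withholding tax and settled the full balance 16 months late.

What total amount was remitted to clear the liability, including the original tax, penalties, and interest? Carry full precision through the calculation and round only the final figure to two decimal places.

Penalty: 16 × 1.25% × kr 702,824.00 = kr 140,564.80 (below the 27.5% cap of kr 193,276.60)
Interest: kr 702,824.00 × ((1 + 0.003)^16 − 1) = kr 702,824.00 × 0.0490953… = kr 34,505.3330…
Total = kr 702,824.00 + kr 140,564.8000 + kr 34,505.3330… = kr 877,894.13

kr 877,894.13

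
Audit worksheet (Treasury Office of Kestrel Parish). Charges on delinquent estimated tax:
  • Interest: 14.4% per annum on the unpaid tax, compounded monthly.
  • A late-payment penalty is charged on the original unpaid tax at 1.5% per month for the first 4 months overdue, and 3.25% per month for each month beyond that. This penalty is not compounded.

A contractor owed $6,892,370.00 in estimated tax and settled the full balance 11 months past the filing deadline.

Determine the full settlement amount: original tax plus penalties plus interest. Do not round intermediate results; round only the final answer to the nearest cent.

Penalty, months 1–4: 4 × 1.5% × $6,892,370.00 = $413,542.20
Penalty, months 5–11: 7 × 3.25% × $6,892,370.00 = $1,568,014.18…
Interest (14.4%/yr ÷ 12 = 1.2%/month): $6,892,370.00 × ((1 + 0.012)^11 − 1) = $966,393.5285…
Total = $6,892,370.00 + $1,981,556.3750 + $966,393.5285… = $9,840,319.90

$9,840,319.90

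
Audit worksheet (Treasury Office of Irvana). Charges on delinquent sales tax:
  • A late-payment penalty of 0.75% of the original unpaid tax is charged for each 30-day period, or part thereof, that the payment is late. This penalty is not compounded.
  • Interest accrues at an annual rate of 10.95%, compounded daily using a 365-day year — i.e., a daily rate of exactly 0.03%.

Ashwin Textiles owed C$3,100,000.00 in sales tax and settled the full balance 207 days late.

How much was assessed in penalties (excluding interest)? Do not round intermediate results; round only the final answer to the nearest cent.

C$162,750.00

Penalty periods: ⌈207/30⌉ = 7; penalty = 7 × 0.75% × C$3,100,000.00 = C$162,750.00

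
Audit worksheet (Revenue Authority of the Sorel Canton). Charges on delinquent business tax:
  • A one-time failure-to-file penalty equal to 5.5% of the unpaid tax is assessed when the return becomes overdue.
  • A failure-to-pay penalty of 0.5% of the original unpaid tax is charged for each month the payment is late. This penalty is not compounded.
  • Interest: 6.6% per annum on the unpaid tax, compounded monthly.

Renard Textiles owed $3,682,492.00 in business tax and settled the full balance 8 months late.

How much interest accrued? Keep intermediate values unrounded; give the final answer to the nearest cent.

Interest (6.6%/yr ÷ 12 = 0.55%/month): $3,682,492.00 × ((1 + 0.0055)^8 − 1) = $165,183.2654…

$165,183.27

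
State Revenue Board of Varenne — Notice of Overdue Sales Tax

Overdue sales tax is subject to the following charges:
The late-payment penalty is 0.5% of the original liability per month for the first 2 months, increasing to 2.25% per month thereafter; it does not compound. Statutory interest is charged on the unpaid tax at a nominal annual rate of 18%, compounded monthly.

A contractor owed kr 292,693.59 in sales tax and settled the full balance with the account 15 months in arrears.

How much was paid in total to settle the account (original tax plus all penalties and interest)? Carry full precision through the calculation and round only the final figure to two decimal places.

Penalty, months 1–2: 2 × 0.5% × kr 292,693.59 = kr 2,926.94…
Penalty, months 3–15: 13 × 2.25% × kr 292,693.59 = kr 85,612.88…
Interest (18%/yr ÷ 12 = 1.5%/month): kr 292,693.59 × ((1 + 0.015)^15 − 1) = kr 73,241.3219…
Total = kr 292,693.59 + kr 88,539.8110… + kr 73,241.3219… = kr 454,474.72

kr 454,474.72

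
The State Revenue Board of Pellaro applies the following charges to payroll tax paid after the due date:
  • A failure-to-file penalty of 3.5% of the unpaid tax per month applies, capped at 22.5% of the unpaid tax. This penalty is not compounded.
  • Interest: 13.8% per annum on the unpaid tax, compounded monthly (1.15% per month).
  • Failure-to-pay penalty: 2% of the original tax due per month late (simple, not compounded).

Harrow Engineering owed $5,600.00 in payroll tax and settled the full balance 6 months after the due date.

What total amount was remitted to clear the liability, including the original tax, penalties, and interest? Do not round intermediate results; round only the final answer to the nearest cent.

$7,845.68

Failure-to-file: 6 × 3.5% × $5,600.00 = $1,176.00 (under the 22.5% cap)
Failure-to-pay penalty: 6 × 2% × $5,600.00 = $672.00
Interest: $5,600.00 × ((1 + 0.0115)^6 − 1) = $5,600.00 × 0.0710144… = $397.6808…
Total = $5,600.00 + $1,848.0000 + $397.6808… = $7,845.68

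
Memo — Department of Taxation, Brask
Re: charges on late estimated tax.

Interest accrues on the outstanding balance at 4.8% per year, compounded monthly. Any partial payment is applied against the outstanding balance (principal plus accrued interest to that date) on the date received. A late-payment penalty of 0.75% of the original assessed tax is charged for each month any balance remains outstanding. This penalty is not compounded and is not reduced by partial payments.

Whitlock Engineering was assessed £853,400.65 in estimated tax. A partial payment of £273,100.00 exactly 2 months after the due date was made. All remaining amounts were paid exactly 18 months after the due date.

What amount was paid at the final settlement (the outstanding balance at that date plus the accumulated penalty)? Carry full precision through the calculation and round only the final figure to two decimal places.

£741,076.29

Monthly rate = 4.8% ÷ 12 = 0.4%
Balance at month 2: £853,400.6500 × (1 + 0.004)^2 = £860,241.5096…
After £273,100.00 payment: £860,241.5096… − £273,100.00 = £587,141.5096…
Balance at month 18: £587,141.5096… × (1 + 0.004)^16 = £625,867.1973…
Penalty: 18 × 0.75% × £853,400.65 = £115,209.09…
Final settlement = outstanding balance + penalty = £625,867.1973… + £115,209.09… = £741,076.29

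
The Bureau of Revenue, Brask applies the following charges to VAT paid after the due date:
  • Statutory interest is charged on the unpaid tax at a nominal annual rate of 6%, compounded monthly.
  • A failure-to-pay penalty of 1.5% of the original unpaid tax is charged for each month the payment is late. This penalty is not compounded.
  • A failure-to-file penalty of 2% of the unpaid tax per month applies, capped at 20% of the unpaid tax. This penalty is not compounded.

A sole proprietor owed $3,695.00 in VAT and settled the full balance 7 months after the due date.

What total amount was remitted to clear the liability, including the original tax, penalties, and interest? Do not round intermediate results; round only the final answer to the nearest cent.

$4,731.56

Failure-to-file: 7 × 2% × $3,695.00 = $517.30 (under the 20% cap)
Failure-to-pay penalty = 1.5% × $3,695.00 × 7 mo = $387.98…
Interest (6%/yr ÷ 12 = 0.5%/month): $3,695.00 × ((1 + 0.005)^7 − 1) = $131.2811…
Total = $3,695.00 + $905.2750 + $131.2811… = $4,731.56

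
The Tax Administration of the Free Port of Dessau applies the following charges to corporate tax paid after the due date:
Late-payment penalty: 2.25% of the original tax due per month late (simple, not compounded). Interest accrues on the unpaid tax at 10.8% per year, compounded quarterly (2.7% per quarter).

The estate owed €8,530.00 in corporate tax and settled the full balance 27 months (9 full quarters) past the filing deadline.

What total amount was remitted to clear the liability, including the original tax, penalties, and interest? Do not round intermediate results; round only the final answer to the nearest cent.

Late-payment penalty = 2.25% × €8,530.00 × 27 mo = €5,181.98…
Interest: €8,530.00 × ((1 + 0.027)^9 − 1) = €8,530.00 × 0.2709662… = €2,311.3415…
Total = €8,530.00 + €5,181.9750 + €2,311.3415… = €16,023.32

€16,023.32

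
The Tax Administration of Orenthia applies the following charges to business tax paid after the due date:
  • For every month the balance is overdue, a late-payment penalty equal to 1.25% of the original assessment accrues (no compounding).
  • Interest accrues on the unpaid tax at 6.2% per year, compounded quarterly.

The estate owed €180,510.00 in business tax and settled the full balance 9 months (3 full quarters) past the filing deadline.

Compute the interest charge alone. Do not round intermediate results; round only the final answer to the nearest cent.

€8,524.49

Interest (6.2%/yr ÷ 4 = 1.55%/quarter): €180,510.00 × ((1 + 0.0155)^3 − 1) = €8,524.4898…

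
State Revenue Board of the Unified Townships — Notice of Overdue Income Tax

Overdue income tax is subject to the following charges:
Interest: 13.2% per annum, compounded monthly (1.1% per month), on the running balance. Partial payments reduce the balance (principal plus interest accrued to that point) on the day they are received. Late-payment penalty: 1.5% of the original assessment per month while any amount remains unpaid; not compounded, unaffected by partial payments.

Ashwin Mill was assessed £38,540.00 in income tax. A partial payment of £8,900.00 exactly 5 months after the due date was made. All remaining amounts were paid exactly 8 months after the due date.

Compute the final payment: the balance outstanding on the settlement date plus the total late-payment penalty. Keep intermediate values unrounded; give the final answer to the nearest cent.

£37,492.86

Balance at month 5: £38,540.0000 × (1 + 0.011)^5 = £40,706.8492…
After £8,900.00 payment: £40,706.8492… − £8,900.00 = £31,806.8492…
Balance at month 8: £31,806.8492… × (1 + 0.011)^3 = £32,868.0634…
Penalty: 8 × 1.5% × £38,540.00 = £4,624.80
Final settlement = outstanding balance + penalty = £32,868.0634… + £4,624.80 = £37,492.86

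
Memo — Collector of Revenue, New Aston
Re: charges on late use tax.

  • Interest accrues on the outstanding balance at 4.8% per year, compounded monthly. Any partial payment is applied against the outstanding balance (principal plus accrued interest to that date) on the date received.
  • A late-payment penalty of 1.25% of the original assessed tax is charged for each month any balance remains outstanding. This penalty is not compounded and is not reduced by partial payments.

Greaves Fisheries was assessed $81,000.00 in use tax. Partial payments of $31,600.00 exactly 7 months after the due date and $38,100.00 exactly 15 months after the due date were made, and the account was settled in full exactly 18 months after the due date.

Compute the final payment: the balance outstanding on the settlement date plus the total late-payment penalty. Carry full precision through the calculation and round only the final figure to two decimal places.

$33,682.01

Monthly rate = 4.8% ÷ 12 = 0.4%
Balance at month 7: $81,000.0000 × (1 + 0.004)^7 = $83,295.3982…
After $31,600.00 payment: $83,295.3982… − $31,600.00 = $51,695.3982…
Balance at month 15: $51,695.3982… × (1 + 0.004)^8 = $53,372.9967…
After $38,100.00 payment: $53,372.9967… − $38,100.00 = $15,272.9967…
Balance at month 18: $15,272.9967… × (1 + 0.004)^3 = $15,457.0067…
Penalty: 18 × 1.25% × $81,000.00 = $18,225.00
Final settlement = outstanding balance + penalty = $15,457.0067… + $18,225.00 = $33,682.01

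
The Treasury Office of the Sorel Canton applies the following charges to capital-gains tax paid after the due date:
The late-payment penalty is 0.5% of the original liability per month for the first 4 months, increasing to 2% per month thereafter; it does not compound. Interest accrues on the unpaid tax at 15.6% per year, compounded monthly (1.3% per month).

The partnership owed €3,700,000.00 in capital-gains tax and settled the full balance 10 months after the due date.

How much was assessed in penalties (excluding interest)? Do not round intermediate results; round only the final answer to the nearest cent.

Penalty, months 1–4: 4 × 0.5% × €3,700,000.00 = €74,000.00
Penalty, months 5–10: 6 × 2% × €3,700,000.00 = €444,000.00
Total penalty = €74,000.00 + €444,000.00 = €518,000.00

€518,000.00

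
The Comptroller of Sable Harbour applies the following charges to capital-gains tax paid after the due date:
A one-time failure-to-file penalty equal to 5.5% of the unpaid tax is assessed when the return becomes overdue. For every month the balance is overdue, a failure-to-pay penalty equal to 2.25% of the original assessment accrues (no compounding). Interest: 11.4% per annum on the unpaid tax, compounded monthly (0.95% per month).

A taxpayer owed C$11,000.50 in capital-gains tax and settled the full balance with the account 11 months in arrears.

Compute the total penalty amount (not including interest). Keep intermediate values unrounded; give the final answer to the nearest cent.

C$3,327.65

Failure-to-file penalty: 5.5% × C$11,000.50 = C$605.03…
Failure-to-pay penalty: 11 × 2.25% × C$11,000.50 = C$2,722.62…
Total penalty = C$605.03… + C$2,722.62… = C$3,327.65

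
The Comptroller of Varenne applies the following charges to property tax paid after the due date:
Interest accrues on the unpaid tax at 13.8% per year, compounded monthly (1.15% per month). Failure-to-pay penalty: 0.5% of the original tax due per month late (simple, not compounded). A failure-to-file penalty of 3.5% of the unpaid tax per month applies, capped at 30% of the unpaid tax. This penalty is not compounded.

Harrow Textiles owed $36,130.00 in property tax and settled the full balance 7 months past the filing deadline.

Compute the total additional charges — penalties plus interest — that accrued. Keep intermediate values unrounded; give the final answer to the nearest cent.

Failure-to-file: 7 × 3.5% × $36,130.00 = $8,851.85 (under the 30% cap)
Failure-to-pay penalty = 0.5% × $36,130.00 × 7 mo = $1,264.55
Interest: $36,130.00 × ((1 + 0.0115)^7 − 1) = $36,130.00 × 0.0833311… = $3,010.7525…
Penalties + interest = $10,116.4000 + $3,010.7525… = $13,127.15

$13,127.15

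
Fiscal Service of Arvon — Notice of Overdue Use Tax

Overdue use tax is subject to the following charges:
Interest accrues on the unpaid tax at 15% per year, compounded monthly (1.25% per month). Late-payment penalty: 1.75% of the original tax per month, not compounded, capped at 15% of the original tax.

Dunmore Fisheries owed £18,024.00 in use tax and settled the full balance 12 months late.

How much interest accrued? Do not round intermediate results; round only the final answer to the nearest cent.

£2,897.44

Interest: £18,024.00 × ((1 + 0.0125)^12 − 1) = £18,024.00 × 0.1607545… = £2,897.4394…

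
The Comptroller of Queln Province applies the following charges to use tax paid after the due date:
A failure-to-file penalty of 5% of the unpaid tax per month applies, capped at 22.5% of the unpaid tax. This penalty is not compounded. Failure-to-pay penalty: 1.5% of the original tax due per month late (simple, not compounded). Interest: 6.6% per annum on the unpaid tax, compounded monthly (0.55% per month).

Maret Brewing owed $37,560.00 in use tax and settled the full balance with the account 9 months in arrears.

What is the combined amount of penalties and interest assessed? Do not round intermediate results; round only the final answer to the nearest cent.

Failure-to-file: 9 × 5% × $37,560.00 = $16,902.00, capped at 22.5% × $37,560.00 = $8,451.00
Failure-to-pay penalty = 1.5% × $37,560.00 × 9 mo = $5,070.60
Interest: $37,560.00 × ((1 + 0.0055)^9 − 1) = $37,560.00 × 0.0506031… = $1,900.6521…
Penalties + interest = $13,521.6000 + $1,900.6521… = $15,422.25

$15,422.25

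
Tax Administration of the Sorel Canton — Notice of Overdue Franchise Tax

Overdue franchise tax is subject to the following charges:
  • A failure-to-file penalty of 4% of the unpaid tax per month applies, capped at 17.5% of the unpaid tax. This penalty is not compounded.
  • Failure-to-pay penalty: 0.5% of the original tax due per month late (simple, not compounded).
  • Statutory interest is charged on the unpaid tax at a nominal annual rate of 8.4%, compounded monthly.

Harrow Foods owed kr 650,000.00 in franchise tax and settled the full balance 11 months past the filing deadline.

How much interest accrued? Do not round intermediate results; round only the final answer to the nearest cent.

kr 51,839.06

Interest (8.4%/yr ÷ 12 = 0.7%/month): kr 650,000.00 × ((1 + 0.007)^11 − 1) = kr 51,839.0568…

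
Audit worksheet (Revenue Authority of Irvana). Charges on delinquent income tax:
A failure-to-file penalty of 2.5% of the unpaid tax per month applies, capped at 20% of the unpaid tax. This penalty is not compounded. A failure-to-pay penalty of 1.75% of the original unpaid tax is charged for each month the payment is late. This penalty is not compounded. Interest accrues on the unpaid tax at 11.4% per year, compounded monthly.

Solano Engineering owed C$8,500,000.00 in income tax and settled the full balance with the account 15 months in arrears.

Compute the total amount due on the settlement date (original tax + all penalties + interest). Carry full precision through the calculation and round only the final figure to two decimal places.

C$13,726,460.53

Failure-to-file: 15 × 2.5% × C$8,500,000.00 = C$3,187,500.00, capped at 20% × C$8,500,000.00 = C$1,700,000.00
Failure-to-pay penalty = 1.75% × C$8,500,000.00 × 15 mo = C$2,231,250.00
Interest (11.4%/yr ÷ 12 = 0.95%/month): C$8,500,000.00 × ((1 + 0.0095)^15 − 1) = C$1,295,210.5327…
Total = C$8,500,000.00 + C$3,931,250.0000 + C$1,295,210.5327… = C$13,726,460.53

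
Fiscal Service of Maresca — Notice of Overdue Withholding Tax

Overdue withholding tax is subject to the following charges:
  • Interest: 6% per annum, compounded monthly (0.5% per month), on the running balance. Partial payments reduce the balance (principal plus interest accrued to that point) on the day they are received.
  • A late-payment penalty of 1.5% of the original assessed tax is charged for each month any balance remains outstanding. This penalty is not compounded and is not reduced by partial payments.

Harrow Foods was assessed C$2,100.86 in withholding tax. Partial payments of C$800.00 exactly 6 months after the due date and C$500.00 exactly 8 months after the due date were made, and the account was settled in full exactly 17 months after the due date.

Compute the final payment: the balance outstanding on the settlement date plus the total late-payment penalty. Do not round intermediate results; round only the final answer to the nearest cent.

C$1,454.41

Balance at month 6: C$2,100.8600 × (1 + 0.005)^6 = C$2,164.6789…
After C$800.00 payment: C$2,164.6789… − C$800.00 = C$1,364.6789…
Balance at month 8: C$1,364.6789… × (1 + 0.005)^2 = C$1,378.3598…
After C$500.00 payment: C$1,378.3598… − C$500.00 = C$878.3598…
Balance at month 17: C$878.3598… × (1 + 0.005)^9 = C$918.6858…
Penalty: 17 × 1.5% × C$2,100.86 = C$535.72…
Final settlement = outstanding balance + penalty = C$918.6858… + C$535.72… = C$1,454.41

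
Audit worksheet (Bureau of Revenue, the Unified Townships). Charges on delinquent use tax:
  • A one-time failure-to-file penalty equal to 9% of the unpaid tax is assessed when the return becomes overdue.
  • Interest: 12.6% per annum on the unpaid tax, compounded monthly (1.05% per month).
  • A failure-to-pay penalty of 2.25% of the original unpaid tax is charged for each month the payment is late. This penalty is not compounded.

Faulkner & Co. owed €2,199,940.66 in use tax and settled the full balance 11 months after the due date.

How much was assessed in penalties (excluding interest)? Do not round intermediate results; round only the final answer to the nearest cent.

Failure-to-file penalty: 9% × €2,199,940.66 = €197,994.66…
Failure-to-pay penalty: 11 × 2.25% × €2,199,940.66 = €544,485.31…
Total penalty = €197,994.66… + €544,485.31… = €742,479.97

€742,479.97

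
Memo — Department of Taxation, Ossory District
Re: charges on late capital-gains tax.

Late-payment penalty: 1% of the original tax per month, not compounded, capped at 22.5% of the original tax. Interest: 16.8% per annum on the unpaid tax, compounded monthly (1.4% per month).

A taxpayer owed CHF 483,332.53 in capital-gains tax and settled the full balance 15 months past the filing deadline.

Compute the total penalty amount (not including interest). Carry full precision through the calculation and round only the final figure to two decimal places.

Penalty: 15 × 1% × CHF 483,332.53 = CHF 72,499.88… (below the 22.5% cap of CHF 108,749.82…)

CHF 72,499.88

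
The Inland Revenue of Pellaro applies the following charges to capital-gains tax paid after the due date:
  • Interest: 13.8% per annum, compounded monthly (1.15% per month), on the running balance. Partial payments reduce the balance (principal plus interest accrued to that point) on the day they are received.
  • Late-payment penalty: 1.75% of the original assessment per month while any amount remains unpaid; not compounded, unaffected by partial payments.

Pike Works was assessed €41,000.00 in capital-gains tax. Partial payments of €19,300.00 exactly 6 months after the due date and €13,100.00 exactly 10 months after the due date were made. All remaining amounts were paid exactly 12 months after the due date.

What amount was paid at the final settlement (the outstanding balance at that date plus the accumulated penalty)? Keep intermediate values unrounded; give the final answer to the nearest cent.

€21,566.34

Balance at month 6: €41,000.0000 × (1 + 0.0115)^6 = €43,911.5917…
After €19,300.00 payment: €43,911.5917… − €19,300.00 = €24,611.5917…
Balance at month 10: €24,611.5917… × (1 + 0.0115)^4 = €25,763.4043…
After €13,100.00 payment: €25,763.4043… − €13,100.00 = €12,663.4043…
Balance at month 12: €12,663.4043… × (1 + 0.0115)^2 = €12,956.3374…
Penalty: 12 × 1.75% × €41,000.00 = €8,610.00
Final settlement = outstanding balance + penalty = €12,956.3374… + €8,610.00 = €21,566.34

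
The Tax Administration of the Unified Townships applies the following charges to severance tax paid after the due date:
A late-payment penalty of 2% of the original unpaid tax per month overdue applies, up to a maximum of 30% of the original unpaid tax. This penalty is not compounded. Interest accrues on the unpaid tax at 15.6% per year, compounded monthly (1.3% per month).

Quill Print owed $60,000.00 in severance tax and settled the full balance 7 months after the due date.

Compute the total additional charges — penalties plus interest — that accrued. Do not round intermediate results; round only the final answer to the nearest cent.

$14,077.61

Penalty: 7 × 2% × $60,000.00 = $8,400.00 (below the 30% cap of $18,000.00)
Interest: $60,000.00 × ((1 + 0.013)^7 − 1) = $60,000.00 × 0.0946269… = $5,677.6141…
Penalties + interest = $8,400.0000 + $5,677.6141… = $14,077.61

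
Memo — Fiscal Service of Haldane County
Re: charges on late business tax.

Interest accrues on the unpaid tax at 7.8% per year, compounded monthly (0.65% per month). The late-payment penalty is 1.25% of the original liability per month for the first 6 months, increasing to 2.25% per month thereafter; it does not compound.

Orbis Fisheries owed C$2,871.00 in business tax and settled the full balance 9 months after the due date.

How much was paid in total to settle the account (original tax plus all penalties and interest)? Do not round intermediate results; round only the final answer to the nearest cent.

Penalty, months 1–6: 6 × 1.25% × C$2,871.00 = C$215.33…
Penalty, months 7–9: 3 × 2.25% × C$2,871.00 = C$193.79…
Interest: C$2,871.00 × ((1 + 0.0065)^9 − 1) = C$2,871.00 × 0.0600443… = C$172.3872…
Total = C$2,871.00 + C$409.1175 + C$172.3872… = C$3,452.50

C$3,452.50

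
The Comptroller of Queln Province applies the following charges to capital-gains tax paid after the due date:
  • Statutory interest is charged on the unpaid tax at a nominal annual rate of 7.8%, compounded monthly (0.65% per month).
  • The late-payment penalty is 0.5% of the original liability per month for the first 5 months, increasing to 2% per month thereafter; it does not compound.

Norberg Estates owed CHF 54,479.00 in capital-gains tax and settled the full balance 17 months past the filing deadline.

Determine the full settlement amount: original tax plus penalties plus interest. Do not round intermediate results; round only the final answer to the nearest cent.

Penalty, months 1–5: 5 × 0.5% × CHF 54,479.00 = CHF 1,361.98…
Penalty, months 6–17: 12 × 2% × CHF 54,479.00 = CHF 13,074.96
Interest: CHF 54,479.00 × ((1 + 0.0065)^17 − 1) = CHF 54,479.00 × 0.1164371… = CHF 6,343.3749…
Total = CHF 54,479.00 + CHF 14,436.9350 + CHF 6,343.3749… = CHF 75,259.31

CHF 75,259.31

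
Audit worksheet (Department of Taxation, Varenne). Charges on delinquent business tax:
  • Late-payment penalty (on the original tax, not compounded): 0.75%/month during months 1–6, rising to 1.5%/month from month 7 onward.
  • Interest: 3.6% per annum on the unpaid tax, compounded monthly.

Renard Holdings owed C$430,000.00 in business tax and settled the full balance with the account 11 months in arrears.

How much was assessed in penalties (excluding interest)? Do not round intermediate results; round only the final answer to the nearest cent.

Penalty, months 1–6: 6 × 0.75% × C$430,000.00 = C$19,350.00
Penalty, months 7–11: 5 × 1.5% × C$430,000.00 = C$32,250.00
Total penalty = C$19,350.00 + C$32,250.00 = C$51,600.00

C$51,600.00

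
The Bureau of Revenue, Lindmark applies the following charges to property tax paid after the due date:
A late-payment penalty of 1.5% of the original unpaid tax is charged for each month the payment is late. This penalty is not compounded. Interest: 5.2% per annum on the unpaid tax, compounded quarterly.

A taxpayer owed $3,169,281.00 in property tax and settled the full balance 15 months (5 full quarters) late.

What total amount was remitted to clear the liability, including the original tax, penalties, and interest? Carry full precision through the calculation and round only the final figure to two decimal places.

Late-payment penalty: 15 × 1.5% × $3,169,281.00 = $713,088.23…
Interest (5.2%/yr ÷ 4 = 1.3%/quarter): $3,169,281.00 × ((1 + 0.013)^5 − 1) = $211,429.4328…
Total = $3,169,281.00 + $713,088.2250 + $211,429.4328… = $4,093,798.66

$4,093,798.66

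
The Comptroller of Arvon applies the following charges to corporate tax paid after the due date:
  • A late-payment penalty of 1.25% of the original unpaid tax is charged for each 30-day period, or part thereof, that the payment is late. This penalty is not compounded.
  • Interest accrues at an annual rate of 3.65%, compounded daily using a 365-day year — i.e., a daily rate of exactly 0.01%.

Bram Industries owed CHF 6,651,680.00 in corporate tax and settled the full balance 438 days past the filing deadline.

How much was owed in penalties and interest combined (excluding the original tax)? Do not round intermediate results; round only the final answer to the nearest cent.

CHF 1,544,992.97

Penalty periods: ⌈438/30⌉ = 15; penalty = 15 × 1.25% × CHF 6,651,680.00 = CHF 1,247,190.00
Interest: CHF 6,651,680.00 × ((1 + 0.0001)^438 − 1) = CHF 6,651,680.00 × 0.04477109… = CHF 297,802.9734…
Penalties + interest = CHF 1,247,190.0000 + CHF 297,802.9734… = CHF 1,544,992.97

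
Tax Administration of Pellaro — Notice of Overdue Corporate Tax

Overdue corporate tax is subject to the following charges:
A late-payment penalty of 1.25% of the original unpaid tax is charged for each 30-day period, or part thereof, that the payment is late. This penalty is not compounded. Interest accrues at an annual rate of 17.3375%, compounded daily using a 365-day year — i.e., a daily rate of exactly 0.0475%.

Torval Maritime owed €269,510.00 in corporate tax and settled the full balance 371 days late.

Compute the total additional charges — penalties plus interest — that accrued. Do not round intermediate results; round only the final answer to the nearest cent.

€95,718.22

Penalty periods: ⌈371/30⌉ = 13; penalty = 13 × 1.25% × €269,510.00 = €43,795.38…
Interest: €269,510.00 × ((1 + 0.000475)^371 − 1) = €269,510.00 × 0.19265649… = €51,922.8494…
Penalties + interest = €43,795.3750 + €51,922.8494… = €95,718.22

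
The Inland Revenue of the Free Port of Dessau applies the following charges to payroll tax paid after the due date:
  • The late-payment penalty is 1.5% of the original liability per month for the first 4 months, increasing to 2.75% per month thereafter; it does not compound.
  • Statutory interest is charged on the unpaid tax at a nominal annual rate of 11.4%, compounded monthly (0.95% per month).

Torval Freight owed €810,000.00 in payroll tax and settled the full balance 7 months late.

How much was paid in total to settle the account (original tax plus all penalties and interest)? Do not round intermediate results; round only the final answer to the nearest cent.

€980,849.69

Penalty, months 1–4: 4 × 1.5% × €810,000.00 = €48,600.00
Penalty, months 5–7: 3 × 2.75% × €810,000.00 = €66,825.00
Interest: €810,000.00 × ((1 + 0.0095)^7 − 1) = €810,000.00 × 0.0684255… = €55,424.6913…
Total = €810,000.00 + €115,425.0000 + €55,424.6913… = €980,849.69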